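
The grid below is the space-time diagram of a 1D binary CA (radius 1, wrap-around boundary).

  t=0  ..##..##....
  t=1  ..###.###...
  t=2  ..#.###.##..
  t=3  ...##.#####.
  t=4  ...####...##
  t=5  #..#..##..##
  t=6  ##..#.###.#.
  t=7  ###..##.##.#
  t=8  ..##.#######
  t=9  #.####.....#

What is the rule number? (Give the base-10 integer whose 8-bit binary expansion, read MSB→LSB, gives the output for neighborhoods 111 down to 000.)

120

  [7] ### => .  t=1,i=3
  [6] ##. => #  t=0,i=3
  [5] #.# => #  t=1,i=5
  [4] #.. => #  t=0,i=4
  [3] .## => #  t=0,i=2
  [2] .#. => .  t=2,i=2
  [1] ..# => .  t=0,i=1
  [0] ... => .  t=0,i=0
  bits 01111000 = 120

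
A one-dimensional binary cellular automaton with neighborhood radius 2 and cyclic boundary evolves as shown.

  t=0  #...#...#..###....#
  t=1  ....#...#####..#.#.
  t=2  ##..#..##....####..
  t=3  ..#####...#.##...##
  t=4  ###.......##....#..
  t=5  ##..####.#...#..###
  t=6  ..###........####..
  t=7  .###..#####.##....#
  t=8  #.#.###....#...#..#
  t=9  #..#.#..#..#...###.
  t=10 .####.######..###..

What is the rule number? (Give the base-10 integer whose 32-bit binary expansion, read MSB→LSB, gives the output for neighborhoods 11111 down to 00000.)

  [31] ##### => .  t=1,i=10
  [30] ####. => .  t=1,i=11
  [29] ###.# => .  t=5,i=7
  [28] ###.. => .  t=0,i=13
  [27] ##.## => #  t=7,i=11
  [26] ##.#. => .  t=5,i=8
  [25] ##..# => #  t=1,i=13
  [24] ##... => .  t=0,i=1
  [23] #.### => .  t=7,i=1
  [22] #.##. => .  t=3,i=12
  [21] #.#.# => .  t=8,i=2
  [20] #.#.. => .  t=1,i=17
  [19] #..## => #  t=0,i=10
  [18] #..#. => #  t=1,i=14
  [17] #...# => .  t=0,i=2
  [16] #.... => #  t=0,i=15
  [15] .#### => .  t=1,i=9
  [14] .###. => #  t=0,i=12
  [13] .##.# => #  t=8,i=0
  [12] .##.. => .  t=0,i=0
  [11] .#.## => #  t=3,i=11
  [10] .#.#. => #  t=1,i=16
  [9] .#..# => #  t=0,i=9
  [8] .#... => .  t=0,i=5
  [7] ..### => #  t=0,i=11
  [6] ..##. => .  t=0,i=18
  [5] ..#.# => #  t=1,i=15
  [4] ..#.. => #  t=0,i=4
  [3] ...## => #  t=0,i=17
  [2] ...#. => .  t=0,i=3
  [1] ....# => .  t=0,i=16
  [0] ..... => #  t=1,i=1
  bits 00001010000011010110111010111001 = 168652473

168652473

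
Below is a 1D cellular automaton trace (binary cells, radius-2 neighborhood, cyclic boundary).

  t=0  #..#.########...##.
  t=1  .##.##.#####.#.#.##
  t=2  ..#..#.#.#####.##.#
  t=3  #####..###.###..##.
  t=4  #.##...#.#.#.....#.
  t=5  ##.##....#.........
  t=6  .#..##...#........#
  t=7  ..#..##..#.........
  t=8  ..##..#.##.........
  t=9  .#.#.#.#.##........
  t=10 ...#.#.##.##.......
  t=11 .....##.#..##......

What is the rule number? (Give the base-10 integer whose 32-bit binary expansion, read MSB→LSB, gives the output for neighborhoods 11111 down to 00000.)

3852745368

  #####|#  b31=1 t=0,i=7
  ####.|#  b30=1 t=0,i=11
  ###.#|#  b29=1 t=1,i=11
  ###..|.  b28=0 t=0,i=12
  ##.##|.  b27=0 t=1,i=0
  ##.#.|#  b26=1 t=0,i=18
  ##..#|.  b25=0 t=3,i=5
  ##...|#  b24=1 t=0,i=13
  #.###|#  b23=1 t=0,i=5
  #.##.|.  b22=0 t=1,i=1
  #.#.#|#  b21=1 t=1,i=13
  #.#..|.  b20=0 t=0,i=0
  #..##|.  b19=0 t=3,i=6
  #..#.|#  b18=1 t=0,i=2
  #...#|.  b17=0 t=0,i=14
  #....|.  b16=0 t=4,i=13
  .####|.  b15=0 t=0,i=6
  .###.|.  b14=0 t=3,i=8
  .##.#|#  b13=1 t=0,i=17
  .##..|#  b12=1 t=4,i=3
  .#.##|#  b11=1 t=0,i=4
  .#.#.|.  b10=0 t=1,i=14
  .#..#|#  b9=1 t=0,i=1
  .#...|.  b8=0 t=4,i=12
  ..###|#  b7=1 t=3,i=7
  ..##.|.  b6=0 t=0,i=16
  ..#.#|.  b5=0 t=0,i=3
  ..#..|#  b4=1 t=2,i=2
  ...##|#  b3=1 t=0,i=15
  ...#.|.  b2=0 t=4,i=6
  ....#|.  b1=0 t=4,i=15
  .....|.  b0=0 t=4,i=14
  bits 11100101101001000011101010011000 = 3852745368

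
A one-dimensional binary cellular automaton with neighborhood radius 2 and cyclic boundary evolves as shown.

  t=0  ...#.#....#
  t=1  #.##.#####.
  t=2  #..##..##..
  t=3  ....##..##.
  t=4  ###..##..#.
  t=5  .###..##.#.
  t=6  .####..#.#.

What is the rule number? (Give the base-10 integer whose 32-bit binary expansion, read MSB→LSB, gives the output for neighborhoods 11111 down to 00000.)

3660673447

  ##### -> #   bit 31 = 1  t=1,i=7
  ####. -> #   bit 30 = 1  t=1,i=8
  ###.# -> .   bit 29 = 0  t=1,i=9
  ###.. -> #   bit 28 = 1  t=4,i=2
  ##.## -> #   bit 27 = 1  t=1,i=4
  ##.#. -> .   bit 26 = 0  t=1,i=10
  ##..# -> #   bit 25 = 1  t=2,i=5
  ##... -> .   bit 24 = 0  t=3,i=10
  #.### -> .   bit 23 = 0  t=1,i=5
  #.##. -> .   bit 22 = 0  t=1,i=2
  #.#.# -> #   bit 21 = 1  t=1,i=0
  #.#.. -> #   bit 20 = 1  t=0,i=5
  #..## -> .   bit 19 = 0  t=2,i=2
  #..#. -> .   bit 18 = 0  t=2,i=10
  #...# -> .   bit 17 = 0  t=0,i=1
  #.... -> #   bit 16 = 1  t=0,i=7
  .#### -> .   bit 15 = 0  t=1,i=6
  .###. -> #   bit 14 = 1  t=4,i=1
  .##.# -> #   bit 13 = 1  t=1,i=3
  .##.. -> #   bit 12 = 1  t=2,i=4
  .#.## -> .   bit 11 = 0  t=1,i=1
  .#.#. -> .   bit 10 = 0  t=0,i=4
  .#..# -> .   bit 9 = 0  t=2,i=1
  .#... -> #   bit 8 = 1  t=0,i=0
  ..### -> #   bit 7 = 1  t=5,i=1
  ..##. -> .   bit 6 = 0  t=2,i=3
  ..#.# -> #   bit 5 = 1  t=0,i=3
  ..#.. -> .   bit 4 = 0  t=0,i=10
  ...## -> .   bit 3 = 0  t=3,i=3
  ...#. -> #   bit 2 = 1  t=0,i=2
  ....# -> #   bit 1 = 1  t=0,i=8
  ..... -> #   bit 0 = 1  t=3,i=1
  bits 11011010001100010111000110100111 = 3660673447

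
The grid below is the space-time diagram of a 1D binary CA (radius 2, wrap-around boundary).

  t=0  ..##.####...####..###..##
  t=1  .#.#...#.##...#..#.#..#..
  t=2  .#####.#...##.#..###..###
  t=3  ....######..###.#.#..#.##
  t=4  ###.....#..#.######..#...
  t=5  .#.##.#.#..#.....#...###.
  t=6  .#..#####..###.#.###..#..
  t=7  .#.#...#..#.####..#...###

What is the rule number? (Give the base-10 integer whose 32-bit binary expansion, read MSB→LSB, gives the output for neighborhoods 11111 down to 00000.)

1698391346

  ##### -> .   bit 31 = 0  t=2,i=3
  ####. -> #   bit 30 = 1  t=0,i=7
  ###.# -> #   bit 29 = 1  t=2,i=5
  ###.. -> .   bit 28 = 0  t=0,i=8
  ##.## -> .   bit 27 = 0  t=0,i=4
  ##.#. -> #   bit 26 = 1  t=2,i=6
  ##..# -> .   bit 25 = 0  t=0,i=0
  ##... -> #   bit 24 = 1  t=0,i=9
  #.### -> .   bit 23 = 0  t=0,i=5
  #.##. -> .   bit 22 = 0  t=1,i=9
  #.#.# -> #   bit 21 = 1  t=3,i=16
  #.#.. -> #   bit 20 = 1  t=1,i=3
  #..## -> #   bit 19 = 1  t=0,i=1
  #..#. -> .   bit 18 = 0  t=1,i=16
  #...# -> #   bit 17 = 1  t=0,i=10
  #.... -> #   bit 16 = 1  t=3,i=1
  .#### -> .   bit 15 = 0  t=0,i=6
  .###. -> #   bit 14 = 1  t=0,i=19
  .##.# -> #   bit 13 = 1  t=0,i=3
  .##.. -> .   bit 12 = 0  t=0,i=24
  .#.## -> .   bit 11 = 0  t=1,i=8
  .#.#. -> #   bit 10 = 1  t=1,i=2
  .#..# -> .   bit 9 = 0  t=1,i=15
  .#... -> #   bit 8 = 1  t=1,i=4
  ..### -> .   bit 7 = 0  t=0,i=12
  ..##. -> .   bit 6 = 0  t=0,i=2
  ..#.# -> #   bit 5 = 1  t=1,i=1
  ..#.. -> #   bit 4 = 1  t=1,i=14
  ...## -> .   bit 3 = 0  t=0,i=11
  ...#. -> .   bit 2 = 0  t=1,i=0
  ....# -> #   bit 1 = 1  t=3,i=2
  ..... -> .   bit 0 = 0  t=4,i=5
  bits 01100101001110110110010100110010 = 1698391346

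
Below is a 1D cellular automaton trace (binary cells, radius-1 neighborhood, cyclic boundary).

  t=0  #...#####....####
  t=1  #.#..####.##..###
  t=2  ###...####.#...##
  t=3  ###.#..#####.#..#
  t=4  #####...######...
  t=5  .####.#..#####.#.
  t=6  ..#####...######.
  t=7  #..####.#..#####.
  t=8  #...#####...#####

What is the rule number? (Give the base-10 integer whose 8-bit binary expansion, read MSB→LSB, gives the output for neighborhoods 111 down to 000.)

229

  [7] ### => #  t=0,i=5
  [6] ##. => #  t=0,i=0
  [5] #.# => #  t=1,i=1
  [4] #.. => .  t=0,i=1
  [3] .## => .  t=0,i=4
  [2] .#. => #  t=1,i=2
  [1] ..# => .  t=0,i=3
  [0] ... => #  t=0,i=2
  bits 11100101 = 229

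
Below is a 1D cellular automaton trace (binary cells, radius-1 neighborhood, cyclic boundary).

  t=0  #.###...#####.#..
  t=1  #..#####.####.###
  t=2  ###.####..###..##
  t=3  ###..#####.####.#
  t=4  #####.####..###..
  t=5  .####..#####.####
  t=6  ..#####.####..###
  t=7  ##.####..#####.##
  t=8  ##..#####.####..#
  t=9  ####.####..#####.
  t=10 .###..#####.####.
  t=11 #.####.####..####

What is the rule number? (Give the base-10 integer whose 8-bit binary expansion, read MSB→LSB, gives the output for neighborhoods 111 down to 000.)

215

  ### -> #   bit 7 = 1  t=0,i=3
  ##. -> #   bit 6 = 1  t=0,i=4
  #.# -> .   bit 5 = 0  t=0,i=1
  #.. -> #   bit 4 = 1  t=0,i=5
  .## -> .   bit 3 = 0  t=0,i=2
  .#. -> #   bit 2 = 1  t=0,i=0
  ..# -> #   bit 1 = 1  t=0,i=7
  ... -> #   bit 0 = 1  t=0,i=6
  bits 11010111 = 215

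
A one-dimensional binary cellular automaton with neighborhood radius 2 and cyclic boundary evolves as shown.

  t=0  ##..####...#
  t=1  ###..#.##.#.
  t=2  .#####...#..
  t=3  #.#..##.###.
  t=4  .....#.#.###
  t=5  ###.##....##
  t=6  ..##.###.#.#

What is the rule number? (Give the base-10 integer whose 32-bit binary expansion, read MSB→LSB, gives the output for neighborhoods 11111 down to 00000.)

1057345917

  ##### -> .   bit 31 = 0  t=2,i=3
  ####. -> .   bit 30 = 0  t=0,i=6
  ###.# -> #   bit 29 = 1  t=3,i=10
  ###.. -> #   bit 28 = 1  t=0,i=1
  ##.## -> #   bit 27 = 1  t=3,i=7
  ##.#. -> #   bit 26 = 1  t=1,i=9
  ##..# -> #   bit 25 = 1  t=0,i=2
  ##... -> #   bit 24 = 1  t=0,i=8
  #.### -> .   bit 23 = 0  t=1,i=0
  #.##. -> .   bit 22 = 0  t=1,i=7
  #.#.# -> .   bit 21 = 0  t=1,i=10
  #.#.. -> .   bit 20 = 0  t=3,i=2
  #..## -> .   bit 19 = 0  t=0,i=3
  #..#. -> #   bit 18 = 1  t=1,i=4
  #...# -> .   bit 17 = 0  t=0,i=9
  #.... -> #   bit 16 = 1  t=4,i=1
  .#### -> #   bit 15 = 1  t=0,i=5
  .###. -> #   bit 14 = 1  t=0,i=0
  .##.# -> .   bit 13 = 0  t=1,i=8
  .##.. -> #   bit 12 = 1  t=5,i=5
  .#.## -> .   bit 11 = 0  t=1,i=6
  .#.#. -> .   bit 10 = 0  t=3,i=1
  .#..# -> .   bit 9 = 0  t=3,i=3
  .#... -> #   bit 8 = 1  t=2,i=10
  ..### -> .   bit 7 = 0  t=0,i=4
  ..##. -> #   bit 6 = 1  t=3,i=5
  ..#.# -> #   bit 5 = 1  t=1,i=5
  ..#.. -> #   bit 4 = 1  t=2,i=9
  ...## -> #   bit 3 = 1  t=0,i=10
  ...#. -> #   bit 2 = 1  t=2,i=8
  ....# -> .   bit 1 = 0  t=4,i=3
  ..... -> #   bit 0 = 1  t=4,i=2
  bits 00111111000001011101000101111101 = 1057345917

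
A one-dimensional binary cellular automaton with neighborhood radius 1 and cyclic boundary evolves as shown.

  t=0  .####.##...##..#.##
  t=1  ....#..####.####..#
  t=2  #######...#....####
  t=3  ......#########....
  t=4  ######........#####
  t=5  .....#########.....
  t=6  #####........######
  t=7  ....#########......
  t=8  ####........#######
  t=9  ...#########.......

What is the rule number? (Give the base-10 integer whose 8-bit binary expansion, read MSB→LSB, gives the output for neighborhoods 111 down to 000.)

  nb ###: next=.  (t=0,i=2, bit7=0)
  nb ##.: next=#  (t=0,i=4, bit6=1)
  nb #.#: next=.  (t=0,i=0, bit5=0)
  nb #..: next=#  (t=0,i=8, bit4=1)
  nb .##: next=.  (t=0,i=1, bit3=0)
  nb .#.: next=#  (t=0,i=15, bit2=1)
  nb ..#: next=#  (t=0,i=10, bit1=1)
  nb ...: next=#  (t=0,i=9, bit0=1)
  bits 01010111 = 87

87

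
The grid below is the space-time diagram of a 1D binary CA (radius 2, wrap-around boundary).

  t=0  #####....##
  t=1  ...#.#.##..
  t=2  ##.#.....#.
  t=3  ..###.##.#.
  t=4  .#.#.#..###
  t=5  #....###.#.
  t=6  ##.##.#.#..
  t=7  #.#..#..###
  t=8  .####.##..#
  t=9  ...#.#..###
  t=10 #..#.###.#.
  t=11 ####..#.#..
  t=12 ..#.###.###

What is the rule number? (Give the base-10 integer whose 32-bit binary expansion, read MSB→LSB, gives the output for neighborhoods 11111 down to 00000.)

  nb #####: next=.  (t=0,i=0, bit31=0)
  nb ####.: next=#  (t=0,i=3, bit30=1)
  nb ###.#: next=.  (t=3,i=4, bit29=0)
  nb ###..: next=.  (t=0,i=4, bit28=0)
  nb ##.##: next=#  (t=3,i=5, bit27=1)
  nb ##.#.: next=#  (t=2,i=2, bit26=1)
  nb ##..#: next=#  (t=8,i=8, bit25=1)
  nb ##...: next=#  (t=0,i=5, bit24=1)
  nb #.###: next=.  (t=8,i=1, bit23=0)
  nb #.##.: next=.  (t=1,i=7, bit22=0)
  nb #.#.#: next=.  (t=1,i=5, bit21=0)
  nb #.#..: next=#  (t=2,i=3, bit20=1)
  nb #..##: next=#  (t=4,i=7, bit19=1)
  nb #..#.: next=#  (t=7,i=4, bit18=1)
  nb #...#: next=.  (t=3,i=0, bit17=0)
  nb #....: next=.  (t=0,i=6, bit16=0)
  nb .####: next=.  (t=0,i=10, bit15=0)
  nb .###.: next=#  (t=3,i=3, bit14=1)
  nb .##.#: next=.  (t=2,i=1, bit13=0)
  nb .##..: next=.  (t=1,i=8, bit12=0)
  nb .#.##: next=.  (t=1,i=6, bit11=0)
  nb .#.#.: next=.  (t=1,i=4, bit10=0)
  nb .#..#: next=#  (t=4,i=6, bit9=1)
  nb .#...: next=#  (t=2,i=4, bit8=1)
  nb ..###: next=.  (t=0,i=9, bit7=0)
  nb ..##.: next=#  (t=6,i=0, bit6=1)
  nb ..#.#: next=#  (t=1,i=3, bit5=1)
  nb ..#..: next=.  (t=7,i=5, bit4=0)
  nb ...##: next=#  (t=0,i=8, bit3=1)
  nb ...#.: next=.  (t=1,i=2, bit2=0)
  nb ....#: next=#  (t=0,i=7, bit1=1)
  nb .....: next=#  (t=1,i=0, bit0=1)
  bits 01001111000111000100001101101011 = 1327252331

1327252331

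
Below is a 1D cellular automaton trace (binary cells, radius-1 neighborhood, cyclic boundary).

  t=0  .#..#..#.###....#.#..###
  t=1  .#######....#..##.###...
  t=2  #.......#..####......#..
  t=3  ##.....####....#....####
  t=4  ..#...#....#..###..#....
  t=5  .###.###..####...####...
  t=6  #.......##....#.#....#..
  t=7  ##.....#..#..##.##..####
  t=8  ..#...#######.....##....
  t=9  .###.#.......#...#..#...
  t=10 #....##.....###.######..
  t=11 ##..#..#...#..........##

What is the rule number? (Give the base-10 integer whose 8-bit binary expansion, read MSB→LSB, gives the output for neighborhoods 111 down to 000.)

22

  nb ###: next=.  (t=0,i=10, bit7=0)
  nb ##.: next=.  (t=0,i=11, bit6=0)
  nb #.#: next=.  (t=0,i=0, bit5=0)
  nb #..: next=#  (t=0,i=2, bit4=1)
  nb .##: next=.  (t=0,i=9, bit3=0)
  nb .#.: next=#  (t=0,i=1, bit2=1)
  nb ..#: next=#  (t=0,i=3, bit1=1)
  nb ...: next=.  (t=0,i=13, bit0=0)
  bits 00010110 = 22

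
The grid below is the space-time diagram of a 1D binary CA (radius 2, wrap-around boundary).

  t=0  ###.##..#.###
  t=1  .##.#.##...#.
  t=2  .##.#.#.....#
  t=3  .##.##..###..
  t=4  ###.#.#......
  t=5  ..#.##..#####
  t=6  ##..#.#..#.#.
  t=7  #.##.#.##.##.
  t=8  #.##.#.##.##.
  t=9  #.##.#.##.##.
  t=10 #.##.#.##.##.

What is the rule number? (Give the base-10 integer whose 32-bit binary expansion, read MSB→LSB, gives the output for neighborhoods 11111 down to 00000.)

1650828875

  #####|.  b31=0 t=0,i=0
  ####.|#  b30=1 t=0,i=1
  ###.#|#  b29=1 t=0,i=2
  ###..|.  b28=0 t=3,i=10
  ##.##|.  b27=0 t=0,i=3
  ##.#.|.  b26=0 t=1,i=3
  ##..#|#  b25=1 t=0,i=6
  ##...|.  b24=0 t=1,i=8
  #.###|.  b23=0 t=0,i=10
  #.##.|#  b22=1 t=0,i=4
  #.#.#|#  b21=1 t=1,i=4
  #.#..|.  b20=0 t=2,i=6
  #..##|.  b19=0 t=1,i=0
  #..#.|#  b18=1 t=0,i=7
  #...#|.  b17=0 t=1,i=9
  #....|#  b16=1 t=2,i=8
  .####|#  b15=1 t=0,i=11
  .###.|.  b14=0 t=3,i=9
  .##.#|#  b13=1 t=1,i=2
  .##..|.  b12=0 t=0,i=5
  .#.##|.  b11=0 t=0,i=9
  .#.#.|#  b10=1 t=2,i=5
  .#..#|#  b9=1 t=1,i=12
  .#...|.  b8=0 t=2,i=7
  ..###|.  b7=0 t=3,i=8
  ..##.|#  b6=1 t=1,i=1
  ..#.#|.  b5=0 t=0,i=8
  ..#..|.  b4=0 t=1,i=11
  ...##|#  b3=1 t=3,i=0
  ...#.|.  b2=0 t=1,i=10
  ....#|#  b1=1 t=2,i=10
  .....|#  b0=1 t=2,i=9
  bits 01100010011001011010011001001011 = 1650828875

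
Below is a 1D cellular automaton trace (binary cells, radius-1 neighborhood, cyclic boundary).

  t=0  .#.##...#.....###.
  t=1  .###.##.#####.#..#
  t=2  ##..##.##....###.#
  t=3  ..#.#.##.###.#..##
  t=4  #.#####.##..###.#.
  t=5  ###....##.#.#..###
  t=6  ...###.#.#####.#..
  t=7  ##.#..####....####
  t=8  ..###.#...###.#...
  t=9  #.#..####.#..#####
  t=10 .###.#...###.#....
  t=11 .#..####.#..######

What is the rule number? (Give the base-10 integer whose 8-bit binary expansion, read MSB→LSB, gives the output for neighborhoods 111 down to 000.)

  ###|.  b7=0 t=0,i=15
  ##.|.  b6=0 t=0,i=4
  #.#|#  b5=1 t=0,i=2
  #..|#  b4=1 t=0,i=5
  .##|#  b3=1 t=0,i=3
  .#.|#  b2=1 t=0,i=1
  ..#|.  b1=0 t=0,i=0
  ...|#  b0=1 t=0,i=6
  bits 00111101 = 61

61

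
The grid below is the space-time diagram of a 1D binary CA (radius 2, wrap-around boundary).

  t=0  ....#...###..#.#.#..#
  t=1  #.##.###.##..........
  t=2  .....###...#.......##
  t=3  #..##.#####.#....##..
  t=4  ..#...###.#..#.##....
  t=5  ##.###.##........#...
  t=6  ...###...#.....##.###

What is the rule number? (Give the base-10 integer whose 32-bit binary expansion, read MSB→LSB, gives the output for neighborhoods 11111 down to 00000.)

  [31] ##### => #  t=3,i=8
  [30] ####. => .  t=3,i=9
  [29] ###.# => #  t=1,i=7
  [28] ###.. => #  t=0,i=10
  [27] ##.## => .  t=1,i=4
  [26] ##.#. => .  t=3,i=11
  [25] ##..# => .  t=0,i=11
  [24] ##... => #  t=1,i=11
  [23] #.### => #  t=1,i=5
  [22] #.##. => .  t=1,i=2
  [21] #.#.# => .  t=0,i=15
  [20] #.#.. => .  t=0,i=17
  [19] #..## => #  t=3,i=2
  [18] #..#. => .  t=0,i=12
  [17] #...# => #  t=0,i=6
  [16] #.... => .  t=0,i=1
  [15] .#### => #  t=3,i=7
  [14] .###. => #  t=0,i=9
  [13] .##.# => .  t=1,i=3
  [12] .##.. => .  t=1,i=10
  [11] .#.## => .  t=1,i=1
  [10] .#.#. => .  t=0,i=14
  [9] .#..# => .  t=0,i=18
  [8] .#... => #  t=0,i=0
  [7] ..### => .  t=0,i=8
  [6] ..##. => .  t=2,i=19
  [5] ..#.# => .  t=0,i=13
  [4] ..#.. => .  t=0,i=4
  [3] ...## => #  t=0,i=7
  [2] ...#. => #  t=0,i=3
  [1] ....# => #  t=0,i=2
  [0] ..... => .  t=1,i=13
  bits 10110001100010101100000100001110 = 2978660622

2978660622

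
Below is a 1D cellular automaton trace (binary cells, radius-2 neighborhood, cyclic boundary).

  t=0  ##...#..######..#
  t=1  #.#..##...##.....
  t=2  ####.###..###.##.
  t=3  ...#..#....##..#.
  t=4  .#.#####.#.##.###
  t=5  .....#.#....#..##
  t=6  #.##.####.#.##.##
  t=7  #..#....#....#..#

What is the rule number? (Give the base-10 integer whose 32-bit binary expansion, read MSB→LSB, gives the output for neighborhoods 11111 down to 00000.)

  [31] ##### => #  t=0,i=10
  [30] ####. => .  t=0,i=12
  [29] ###.# => #  t=2,i=3
  [28] ###.. => .  t=0,i=1
  [27] ##.## => .  t=2,i=4
  [26] ##.#. => .  t=4,i=0
  [25] ##..# => .  t=0,i=14
  [24] ##... => #  t=0,i=2
  [23] #.### => .  t=2,i=0
  [22] #.##. => .  t=2,i=14
  [21] #.#.# => .  t=4,i=1
  [20] #.#.. => #  t=1,i=2
  [19] #..## => .  t=0,i=7
  [18] #..#. => #  t=3,i=5
  [17] #...# => .  t=0,i=3
  [16] #.... => .  t=1,i=13
  [15] .#### => .  t=0,i=9
  [14] .###. => #  t=0,i=0
  [13] .##.# => #  t=2,i=15
  [12] .##.. => #  t=1,i=6
  [11] .#.## => .  t=4,i=2
  [10] .#.#. => #  t=1,i=1
  [9] .#..# => #  t=0,i=6
  [8] .#... => #  t=3,i=7
  [7] ..### => .  t=0,i=8
  [6] ..##. => #  t=1,i=5
  [5] ..#.# => #  t=1,i=0
  [4] ..#.. => #  t=0,i=5
  [3] ...## => .  t=1,i=9
  [2] ...#. => .  t=0,i=4
  [1] ....# => #  t=1,i=15
  [0] ..... => #  t=1,i=14
  bits 10100001000101000111011101110011 = 2702473075

2702473075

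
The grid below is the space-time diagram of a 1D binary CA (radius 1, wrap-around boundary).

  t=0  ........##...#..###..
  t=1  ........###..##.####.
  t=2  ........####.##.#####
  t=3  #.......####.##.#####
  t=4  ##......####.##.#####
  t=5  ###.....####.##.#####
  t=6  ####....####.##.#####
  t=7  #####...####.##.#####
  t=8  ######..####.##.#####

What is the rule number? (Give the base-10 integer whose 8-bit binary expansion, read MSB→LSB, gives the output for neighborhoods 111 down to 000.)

220

  ### -> #   bit 7 = 1  t=0,i=17
  ##. -> #   bit 6 = 1  t=0,i=9
  #.# -> .   bit 5 = 0  t=1,i=15
  #.. -> #   bit 4 = 1  t=0,i=10
  .## -> #   bit 3 = 1  t=0,i=8
  .#. -> #   bit 2 = 1  t=0,i=13
  ..# -> .   bit 1 = 0  t=0,i=7
  ... -> .   bit 0 = 0  t=0,i=0
  bits 11011100 = 220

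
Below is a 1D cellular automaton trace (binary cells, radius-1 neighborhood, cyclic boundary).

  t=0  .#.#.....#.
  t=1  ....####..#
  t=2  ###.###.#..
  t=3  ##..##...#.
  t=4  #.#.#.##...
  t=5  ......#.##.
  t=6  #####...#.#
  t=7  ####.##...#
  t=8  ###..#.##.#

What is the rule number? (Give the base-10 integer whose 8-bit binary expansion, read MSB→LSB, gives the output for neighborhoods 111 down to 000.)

  nb ###: next=#  (t=1,i=5, bit7=1)
  nb ##.: next=.  (t=1,i=7, bit6=0)
  nb #.#: next=.  (t=0,i=2, bit5=0)
  nb #..: next=#  (t=0,i=4, bit4=1)
  nb .##: next=#  (t=1,i=4, bit3=1)
  nb .#.: next=.  (t=0,i=1, bit2=0)
  nb ..#: next=.  (t=0,i=0, bit1=0)
  nb ...: next=#  (t=0,i=5, bit0=1)
  bits 10011001 = 153

153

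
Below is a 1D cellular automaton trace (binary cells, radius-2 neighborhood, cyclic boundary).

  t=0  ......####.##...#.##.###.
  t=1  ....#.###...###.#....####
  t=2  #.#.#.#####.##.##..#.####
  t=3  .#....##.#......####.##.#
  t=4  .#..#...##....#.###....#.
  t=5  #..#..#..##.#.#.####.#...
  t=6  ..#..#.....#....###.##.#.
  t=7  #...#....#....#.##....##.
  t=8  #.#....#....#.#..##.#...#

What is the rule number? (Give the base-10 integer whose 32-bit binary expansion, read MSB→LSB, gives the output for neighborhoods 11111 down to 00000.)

1469501602

  #####|.  b31=0 t=2,i=8
  ####.|#  b30=1 t=0,i=8
  ###.#|.  b29=0 t=0,i=9
  ###..|#  b28=1 t=0,i=23
  ##.##|.  b27=0 t=0,i=10
  ##.#.|#  b26=1 t=1,i=15
  ##..#|#  b25=1 t=2,i=17
  ##...|#  b24=1 t=0,i=13
  #.###|#  b23=1 t=0,i=21
  #.##.|.  b22=0 t=0,i=11
  #.#.#|.  b21=0 t=2,i=2
  #.#..|#  b20=1 t=1,i=16
  #..##|.  b19=0 t=5,i=8
  #..#.|#  b18=1 t=2,i=18
  #...#|#  b17=1 t=0,i=14
  #....|.  b16=0 t=0,i=0
  .####|#  b15=1 t=0,i=7
  .###.|#  b14=1 t=0,i=22
  .##.#|.  b13=0 t=0,i=19
  .##..|#  b12=1 t=0,i=12
  .#.##|.  b11=0 t=0,i=17
  .#.#.|.  b10=0 t=2,i=3
  .#..#|.  b9=0 t=4,i=2
  .#...|.  b8=0 t=1,i=17
  ..###|#  b7=1 t=0,i=6
  ..##.|.  b6=0 t=3,i=6
  ..#.#|#  b5=1 t=0,i=16
  ..#..|.  b4=0 t=4,i=1
  ...##|.  b3=0 t=0,i=5
  ...#.|.  b2=0 t=0,i=15
  ....#|#  b1=1 t=0,i=4
  .....|.  b0=0 t=0,i=1
  bits 01010111100101101101000010100010 = 1469501602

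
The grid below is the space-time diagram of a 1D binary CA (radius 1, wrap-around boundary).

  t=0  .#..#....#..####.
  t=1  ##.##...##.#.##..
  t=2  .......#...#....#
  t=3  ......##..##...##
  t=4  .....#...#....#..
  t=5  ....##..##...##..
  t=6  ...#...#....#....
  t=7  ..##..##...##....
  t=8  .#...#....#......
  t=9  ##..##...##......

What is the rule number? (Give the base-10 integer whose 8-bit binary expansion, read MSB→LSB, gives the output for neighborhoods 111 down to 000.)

  ### -> #   bit 7 = 1  t=0,i=13
  ##. -> .   bit 6 = 0  t=0,i=15
  #.# -> .   bit 5 = 0  t=1,i=2
  #.. -> .   bit 4 = 0  t=0,i=2
  .## -> .   bit 3 = 0  t=0,i=12
  .#. -> #   bit 2 = 1  t=0,i=1
  ..# -> #   bit 1 = 1  t=0,i=0
  ... -> .   bit 0 = 0  t=0,i=6
  bits 10000110 = 134

134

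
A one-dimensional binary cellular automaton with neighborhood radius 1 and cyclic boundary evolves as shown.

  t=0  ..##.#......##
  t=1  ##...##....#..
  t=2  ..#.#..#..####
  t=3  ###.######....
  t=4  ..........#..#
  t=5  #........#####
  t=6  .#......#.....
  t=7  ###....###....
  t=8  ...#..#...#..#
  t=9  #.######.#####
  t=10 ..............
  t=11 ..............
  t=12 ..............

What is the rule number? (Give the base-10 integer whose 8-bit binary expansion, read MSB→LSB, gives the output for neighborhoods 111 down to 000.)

22

  ###|.  b7=0 t=2,i=11
  ##.|.  b6=0 t=0,i=3
  #.#|.  b5=0 t=0,i=4
  #..|#  b4=1 t=0,i=0
  .##|.  b3=0 t=0,i=2
  .#.|#  b2=1 t=0,i=5
  ..#|#  b1=1 t=0,i=1
  ...|.  b0=0 t=0,i=7
  bits 00010110 = 22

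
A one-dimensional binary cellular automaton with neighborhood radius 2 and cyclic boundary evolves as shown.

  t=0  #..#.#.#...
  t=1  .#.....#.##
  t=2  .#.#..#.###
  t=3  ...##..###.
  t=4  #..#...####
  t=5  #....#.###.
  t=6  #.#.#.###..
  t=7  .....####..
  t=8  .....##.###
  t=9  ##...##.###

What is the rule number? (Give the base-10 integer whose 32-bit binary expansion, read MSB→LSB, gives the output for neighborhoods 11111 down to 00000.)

2446584516

  ##### -> #   bit 31 = 1  t=4,i=9
  ####. -> .   bit 30 = 0  t=4,i=10
  ###.# -> .   bit 29 = 0  t=2,i=10
  ###.. -> #   bit 28 = 1  t=3,i=9
  ##.## -> .   bit 27 = 0  t=8,i=7
  ##.#. -> .   bit 26 = 0  t=1,i=0
  ##..# -> .   bit 25 = 0  t=3,i=5
  ##... -> #   bit 24 = 1  t=3,i=10
  #.### -> #   bit 23 = 1  t=2,i=8
  #.##. -> #   bit 22 = 1  t=1,i=9
  #.#.# -> .   bit 21 = 0  t=0,i=5
  #.#.. -> #   bit 20 = 1  t=0,i=7
  #..## -> .   bit 19 = 0  t=3,i=6
  #..#. -> .   bit 18 = 0  t=0,i=2
  #...# -> #   bit 17 = 1  t=0,i=9
  #.... -> #   bit 16 = 1  t=1,i=3
  .#### -> #   bit 15 = 1  t=4,i=8
  .###. -> #   bit 14 = 1  t=2,i=9
  .##.# -> #   bit 13 = 1  t=1,i=10
  .##.. -> .   bit 12 = 0  t=3,i=4
  .#.## -> #   bit 11 = 1  t=1,i=8
  .#.#. -> .   bit 10 = 0  t=0,i=4
  .#..# -> #   bit 9 = 1  t=0,i=1
  .#... -> .   bit 8 = 0  t=0,i=8
  ..### -> #   bit 7 = 1  t=3,i=7
  ..##. -> #   bit 6 = 1  t=3,i=3
  ..#.# -> .   bit 5 = 0  t=0,i=3
  ..#.. -> .   bit 4 = 0  t=0,i=0
  ...## -> .   bit 3 = 0  t=3,i=2
  ...#. -> #   bit 2 = 1  t=0,i=10
  ....# -> .   bit 1 = 0  t=1,i=5
  ..... -> .   bit 0 = 0  t=1,i=4
  bits 10010001110100111110101011000100 = 2446584516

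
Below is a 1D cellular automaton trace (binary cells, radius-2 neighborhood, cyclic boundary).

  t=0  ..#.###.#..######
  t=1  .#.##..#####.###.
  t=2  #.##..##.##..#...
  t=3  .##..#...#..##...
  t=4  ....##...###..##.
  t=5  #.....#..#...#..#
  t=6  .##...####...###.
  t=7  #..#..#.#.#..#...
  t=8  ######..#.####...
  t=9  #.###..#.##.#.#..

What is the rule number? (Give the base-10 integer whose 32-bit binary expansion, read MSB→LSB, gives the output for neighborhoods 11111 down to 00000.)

  nb #####: next=#  (t=0,i=13, bit31=1)
  nb ####.: next=#  (t=0,i=15, bit30=1)
  nb ###.#: next=.  (t=0,i=6, bit29=0)
  nb ###..: next=.  (t=0,i=16, bit28=0)
  nb ##.##: next=.  (t=1,i=12, bit27=0)
  nb ##.#.: next=#  (t=0,i=7, bit26=1)
  nb ##..#: next=.  (t=0,i=0, bit25=0)
  nb ##...: next=#  (t=3,i=14, bit24=1)
  nb #.###: next=#  (t=0,i=4, bit23=1)
  nb #.##.: next=#  (t=1,i=3, bit22=1)
  nb #.#.#: next=#  (t=7,i=8, bit21=1)
  nb #.#..: next=#  (t=0,i=8, bit20=1)
  nb #..##: next=#  (t=0,i=10, bit19=1)
  nb #..#.: next=#  (t=0,i=1, bit18=1)
  nb #...#: next=.  (t=2,i=15, bit17=0)
  nb #....: next=#  (t=3,i=15, bit16=1)
  nb .####: next=.  (t=0,i=12, bit15=0)
  nb .###.: next=.  (t=0,i=5, bit14=0)
  nb .##.#: next=.  (t=2,i=7, bit13=0)
  nb .##..: next=.  (t=1,i=4, bit12=0)
  nb .#.##: next=#  (t=0,i=3, bit11=1)
  nb .#.#.: next=.  (t=7,i=7, bit10=0)
  nb .#..#: next=#  (t=0,i=9, bit9=1)
  nb .#...: next=.  (t=2,i=14, bit8=0)
  nb ..###: next=#  (t=0,i=11, bit7=1)
  nb ..##.: next=.  (t=2,i=6, bit6=0)
  nb ..#.#: next=.  (t=0,i=2, bit5=0)
  nb ..#..: next=#  (t=2,i=13, bit4=1)
  nb ...##: next=.  (t=3,i=0, bit3=0)
  nb ...#.: next=.  (t=2,i=16, bit2=0)
  nb ....#: next=.  (t=3,i=16, bit1=0)
  nb .....: next=.  (t=4,i=1, bit0=0)
  bits 11000101111111010000101010010000 = 3321694864

3321694864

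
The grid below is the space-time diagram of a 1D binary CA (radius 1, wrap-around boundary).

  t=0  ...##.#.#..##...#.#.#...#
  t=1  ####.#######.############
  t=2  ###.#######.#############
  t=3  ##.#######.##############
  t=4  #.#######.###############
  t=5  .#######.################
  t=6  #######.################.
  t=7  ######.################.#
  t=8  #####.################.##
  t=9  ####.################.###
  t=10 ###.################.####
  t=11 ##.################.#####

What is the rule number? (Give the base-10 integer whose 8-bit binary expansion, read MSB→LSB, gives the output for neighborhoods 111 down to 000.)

  ###|#  b7=1 t=1,i=0
  ##.|.  b6=0 t=0,i=4
  #.#|#  b5=1 t=0,i=5
  #..|#  b4=1 t=0,i=0
  .##|#  b3=1 t=0,i=3
  .#.|#  b2=1 t=0,i=6
  ..#|#  b1=1 t=0,i=2
  ...|#  b0=1 t=0,i=1
  bits 10111111 = 191

191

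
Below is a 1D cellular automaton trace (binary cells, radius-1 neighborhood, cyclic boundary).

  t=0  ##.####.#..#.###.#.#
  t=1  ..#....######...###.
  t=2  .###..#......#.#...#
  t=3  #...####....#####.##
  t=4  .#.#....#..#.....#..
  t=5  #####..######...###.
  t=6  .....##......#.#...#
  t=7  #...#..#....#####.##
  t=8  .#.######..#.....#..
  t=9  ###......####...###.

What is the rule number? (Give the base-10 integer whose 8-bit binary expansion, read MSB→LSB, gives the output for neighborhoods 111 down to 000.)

  ### -> .   bit 7 = 0  t=0,i=0
  ##. -> .   bit 6 = 0  t=0,i=1
  #.# -> #   bit 5 = 1  t=0,i=2
  #.. -> #   bit 4 = 1  t=0,i=9
  .## -> .   bit 3 = 0  t=0,i=3
  .#. -> #   bit 2 = 1  t=0,i=8
  ..# -> #   bit 1 = 1  t=0,i=10
  ... -> .   bit 0 = 0  t=1,i=0
  bits 00110110 = 54

54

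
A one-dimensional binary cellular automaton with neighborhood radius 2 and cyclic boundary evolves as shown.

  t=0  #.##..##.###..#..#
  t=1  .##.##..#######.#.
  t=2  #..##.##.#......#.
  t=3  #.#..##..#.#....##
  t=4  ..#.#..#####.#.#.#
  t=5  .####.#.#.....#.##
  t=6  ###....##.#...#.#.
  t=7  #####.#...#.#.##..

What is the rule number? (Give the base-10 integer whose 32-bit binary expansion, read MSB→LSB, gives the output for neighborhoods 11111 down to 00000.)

467649592

  [31] ##### => .  t=1,i=10
  [30] ####. => .  t=1,i=13
  [29] ###.# => .  t=1,i=14
  [28] ###.. => #  t=0,i=11
  [27] ##.## => #  t=0,i=1
  [26] ##.#. => .  t=1,i=15
  [25] ##..# => #  t=0,i=4
  [24] ##... => #  t=6,i=3
  [23] #.### => #  t=0,i=9
  [22] #.##. => #  t=0,i=2
  [21] #.#.# => .  t=4,i=13
  [20] #.#.. => #  t=1,i=16
  [19] #..## => #  t=0,i=5
  [18] #..#. => #  t=0,i=13
  [17] #...# => #  t=6,i=12
  [16] #.... => #  t=2,i=11
  [15] .#### => #  t=1,i=9
  [14] .###. => #  t=0,i=10
  [13] .##.# => .  t=0,i=0
  [12] .##.. => .  t=0,i=3
  [11] .#.## => .  t=5,i=15
  [10] .#.#. => #  t=2,i=17
  [9] .#..# => .  t=0,i=15
  [8] .#... => .  t=2,i=10
  [7] ..### => .  t=1,i=8
  [6] ..##. => .  t=0,i=6
  [5] ..#.# => #  t=2,i=16
  [4] ..#.. => #  t=0,i=14
  [3] ...## => #  t=3,i=15
  [2] ...#. => .  t=2,i=15
  [1] ....# => .  t=2,i=14
  [0] ..... => .  t=2,i=12
  bits 00011011110111111100010000111000 = 467649592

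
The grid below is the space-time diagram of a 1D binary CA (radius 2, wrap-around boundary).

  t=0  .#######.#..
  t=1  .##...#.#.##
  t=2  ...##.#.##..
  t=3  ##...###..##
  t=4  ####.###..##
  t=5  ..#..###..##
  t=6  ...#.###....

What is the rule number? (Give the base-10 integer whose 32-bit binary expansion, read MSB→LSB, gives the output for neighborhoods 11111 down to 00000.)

1436797859

  [31] ##### => .  t=0,i=3
  [30] ####. => #  t=0,i=6
  [29] ###.# => .  t=0,i=7
  [28] ###.. => #  t=3,i=1
  [27] ##.## => .  t=1,i=0
  [26] ##.#. => #  t=0,i=8
  [25] ##..# => .  t=3,i=8
  [24] ##... => #  t=1,i=3
  [23] #.### => #  t=4,i=5
  [22] #.##. => .  t=1,i=1
  [21] #.#.# => #  t=1,i=8
  [20] #.#.. => .  t=0,i=9
  [19] #..## => .  t=3,i=9
  [18] #..#. => .  t=5,i=1
  [17] #...# => #  t=0,i=11
  [16] #.... => #  t=2,i=11
  [15] .#### => #  t=0,i=2
  [14] .###. => #  t=3,i=6
  [13] .##.# => .  t=1,i=11
  [12] .##.. => .  t=1,i=2
  [11] .#.## => #  t=1,i=9
  [10] .#.#. => .  t=1,i=7
  [9] .#..# => #  t=5,i=3
  [8] .#... => #  t=0,i=10
  [7] ..### => #  t=0,i=1
  [6] ..##. => .  t=2,i=3
  [5] ..#.# => #  t=1,i=6
  [4] ..#.. => .  t=5,i=2
  [3] ...## => .  t=0,i=0
  [2] ...#. => .  t=1,i=5
  [1] ....# => #  t=2,i=1
  [0] ..... => #  t=2,i=0
  bits 01010101101000111100101110100011 = 1436797859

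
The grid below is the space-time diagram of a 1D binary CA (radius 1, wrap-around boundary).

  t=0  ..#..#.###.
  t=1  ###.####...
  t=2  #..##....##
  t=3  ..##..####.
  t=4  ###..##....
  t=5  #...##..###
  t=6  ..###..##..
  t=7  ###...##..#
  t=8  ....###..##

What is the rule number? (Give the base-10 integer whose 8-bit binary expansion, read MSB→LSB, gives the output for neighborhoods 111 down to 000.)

  ###|.  b7=0 t=0,i=8
  ##.|.  b6=0 t=0,i=9
  #.#|#  b5=1 t=0,i=6
  #..|.  b4=0 t=0,i=3
  .##|#  b3=1 t=0,i=7
  .#.|#  b2=1 t=0,i=2
  ..#|#  b1=1 t=0,i=1
  ...|#  b0=1 t=0,i=0
  bits 00101111 = 47

47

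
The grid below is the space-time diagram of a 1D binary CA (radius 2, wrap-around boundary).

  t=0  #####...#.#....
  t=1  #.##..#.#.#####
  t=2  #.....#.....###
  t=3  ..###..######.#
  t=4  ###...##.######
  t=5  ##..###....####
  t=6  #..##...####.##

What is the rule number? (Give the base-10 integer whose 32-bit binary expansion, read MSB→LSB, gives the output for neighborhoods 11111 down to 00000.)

  #####|#  b31=1 t=0,i=2
  ####.|#  b30=1 t=0,i=3
  ###.#|#  b29=1 t=1,i=0
  ###..|.  b28=0 t=0,i=4
  ##.##|.  b27=0 t=1,i=1
  ##.#.|#  b26=1 t=3,i=13
  ##..#|.  b25=0 t=1,i=4
  ##...|.  b24=0 t=0,i=5
  #.###|.  b23=0 t=1,i=10
  #.##.|.  b22=0 t=1,i=2
  #.#.#|.  b21=0 t=1,i=8
  #.#..|#  b20=1 t=0,i=10
  #..##|#  b19=1 t=3,i=1
  #..#.|.  b18=0 t=1,i=5
  #...#|#  b17=1 t=0,i=6
  #....|#  b16=1 t=0,i=12
  .####|.  b15=0 t=0,i=1
  .###.|.  b14=0 t=3,i=3
  .##.#|.  b13=0 t=4,i=7
  .##..|.  b12=0 t=1,i=3
  .#.##|.  b11=0 t=1,i=9
  .#.#.|.  b10=0 t=0,i=9
  .#..#|#  b9=1 t=3,i=0
  .#...|#  b8=1 t=0,i=11
  ..###|#  b7=1 t=0,i=0
  ..##.|#  b6=1 t=4,i=6
  ..#.#|#  b5=1 t=0,i=8
  ..#..|.  b4=0 t=2,i=6
  ...##|#  b3=1 t=0,i=14
  ...#.|.  b2=0 t=0,i=7
  ....#|#  b1=1 t=0,i=13
  .....|#  b0=1 t=2,i=3
  bits 11100100000110110000001111101011 = 3826975723

3826975723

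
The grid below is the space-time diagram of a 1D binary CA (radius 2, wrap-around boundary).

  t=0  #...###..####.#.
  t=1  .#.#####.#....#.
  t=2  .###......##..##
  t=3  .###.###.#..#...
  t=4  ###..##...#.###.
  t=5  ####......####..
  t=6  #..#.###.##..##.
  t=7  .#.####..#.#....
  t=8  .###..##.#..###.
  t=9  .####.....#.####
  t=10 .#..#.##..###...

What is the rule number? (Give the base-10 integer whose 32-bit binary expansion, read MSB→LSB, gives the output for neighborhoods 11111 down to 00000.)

316754873

  nb #####: next=.  (t=1,i=5, bit31=0)
  nb ####.: next=.  (t=0,i=11, bit30=0)
  nb ###.#: next=.  (t=0,i=12, bit29=0)
  nb ###..: next=#  (t=0,i=6, bit28=1)
  nb ##.##: next=.  (t=2,i=0, bit27=0)
  nb ##.#.: next=.  (t=0,i=13, bit26=0)
  nb ##..#: next=#  (t=0,i=7, bit25=1)
  nb ##...: next=.  (t=2,i=4, bit24=0)
  nb #.###: next=#  (t=1,i=3, bit23=1)
  nb #.##.: next=#  (t=6,i=9, bit22=1)
  nb #.#.#: next=#  (t=0,i=14, bit21=1)
  nb #.#..: next=.  (t=0,i=0, bit20=0)
  nb #..##: next=.  (t=0,i=8, bit19=0)
  nb #..#.: next=.  (t=1,i=0, bit18=0)
  nb #...#: next=.  (t=0,i=2, bit17=0)
  nb #....: next=#  (t=1,i=11, bit16=1)
  nb .####: next=.  (t=0,i=10, bit15=0)
  nb .###.: next=#  (t=0,i=5, bit14=1)
  nb .##.#: next=.  (t=2,i=15, bit13=0)
  nb .##..: next=.  (t=2,i=11, bit12=0)
  nb .#.##: next=#  (t=1,i=2, bit11=1)
  nb .#.#.: next=.  (t=0,i=15, bit10=0)
  nb .#..#: next=#  (t=1,i=15, bit9=1)
  nb .#...: next=#  (t=0,i=1, bit8=1)
  nb ..###: next=#  (t=0,i=4, bit7=1)
  nb ..##.: next=.  (t=2,i=10, bit6=0)
  nb ..#.#: next=#  (t=1,i=1, bit5=1)
  nb ..#..: next=#  (t=1,i=14, bit4=1)
  nb ...##: next=#  (t=0,i=3, bit3=1)
  nb ...#.: next=.  (t=1,i=13, bit2=0)
  nb ....#: next=.  (t=1,i=12, bit1=0)
  nb .....: next=#  (t=2,i=6, bit0=1)
  bits 00010010111000010100101110111001 = 316754873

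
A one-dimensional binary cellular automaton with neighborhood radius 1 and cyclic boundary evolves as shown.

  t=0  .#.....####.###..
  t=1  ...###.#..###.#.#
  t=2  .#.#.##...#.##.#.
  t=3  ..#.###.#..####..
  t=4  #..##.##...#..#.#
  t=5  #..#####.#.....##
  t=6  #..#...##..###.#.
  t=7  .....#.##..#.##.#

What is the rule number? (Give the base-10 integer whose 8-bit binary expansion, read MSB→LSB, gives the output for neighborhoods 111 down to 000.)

  nb ###: next=.  (t=0,i=8, bit7=0)
  nb ##.: next=#  (t=0,i=10, bit6=1)
  nb #.#: next=#  (t=0,i=11, bit5=1)
  nb #..: next=.  (t=0,i=2, bit4=0)
  nb .##: next=#  (t=0,i=7, bit3=1)
  nb .#.: next=.  (t=0,i=1, bit2=0)
  nb ..#: next=.  (t=0,i=0, bit1=0)
  nb ...: next=#  (t=0,i=3, bit0=1)
  bits 01101001 = 105

105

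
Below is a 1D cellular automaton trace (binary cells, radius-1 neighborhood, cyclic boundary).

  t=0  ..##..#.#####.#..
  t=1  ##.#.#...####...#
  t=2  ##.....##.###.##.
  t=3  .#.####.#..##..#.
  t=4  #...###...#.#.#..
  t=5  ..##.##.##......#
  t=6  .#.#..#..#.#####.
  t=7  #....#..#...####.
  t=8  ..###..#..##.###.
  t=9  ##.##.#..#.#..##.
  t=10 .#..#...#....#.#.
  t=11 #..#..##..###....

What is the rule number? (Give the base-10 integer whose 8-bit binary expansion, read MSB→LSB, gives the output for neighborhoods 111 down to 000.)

  ### -> #   bit 7 = 1  t=0,i=9
  ##. -> #   bit 6 = 1  t=0,i=3
  #.# -> .   bit 5 = 0  t=0,i=7
  #.. -> .   bit 4 = 0  t=0,i=4
  .## -> .   bit 3 = 0  t=0,i=2
  .#. -> .   bit 2 = 0  t=0,i=6
  ..# -> #   bit 1 = 1  t=0,i=1
  ... -> #   bit 0 = 1  t=0,i=0
  bits 11000011 = 195

195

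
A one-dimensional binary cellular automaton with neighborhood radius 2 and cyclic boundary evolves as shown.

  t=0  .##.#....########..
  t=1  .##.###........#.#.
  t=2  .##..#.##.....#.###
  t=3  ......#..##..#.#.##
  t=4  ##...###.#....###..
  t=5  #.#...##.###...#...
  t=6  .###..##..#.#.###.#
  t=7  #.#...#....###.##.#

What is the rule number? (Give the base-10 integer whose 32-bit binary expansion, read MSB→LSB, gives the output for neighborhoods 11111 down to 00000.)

1630629716

  nb #####: next=.  (t=0,i=11, bit31=0)
  nb ####.: next=#  (t=0,i=15, bit30=1)
  nb ###.#: next=#  (t=2,i=18, bit29=1)
  nb ###..: next=.  (t=0,i=16, bit28=0)
  nb ##.##: next=.  (t=1,i=3, bit27=0)
  nb ##.#.: next=.  (t=0,i=3, bit26=0)
  nb ##..#: next=.  (t=2,i=3, bit25=0)
  nb ##...: next=#  (t=0,i=17, bit24=1)
  nb #.###: next=.  (t=1,i=4, bit23=0)
  nb #.##.: next=.  (t=2,i=1, bit22=0)
  nb #.#.#: next=#  (t=3,i=15, bit21=1)
  nb #.#..: next=#  (t=0,i=4, bit20=1)
  nb #..##: next=.  (t=1,i=0, bit19=0)
  nb #..#.: next=.  (t=2,i=4, bit18=0)
  nb #...#: next=.  (t=0,i=18, bit17=0)
  nb #....: next=#  (t=0,i=6, bit16=1)
  nb .####: next=.  (t=0,i=10, bit15=0)
  nb .###.: next=#  (t=1,i=5, bit14=1)
  nb .##.#: next=#  (t=0,i=2, bit13=1)
  nb .##..: next=.  (t=2,i=2, bit12=0)
  nb .#.##: next=#  (t=2,i=6, bit11=1)
  nb .#.#.: next=#  (t=1,i=16, bit10=1)
  nb .#..#: next=#  (t=1,i=18, bit9=1)
  nb .#...: next=#  (t=0,i=5, bit8=1)
  nb ..###: next=.  (t=0,i=9, bit7=0)
  nb ..##.: next=#  (t=0,i=1, bit6=1)
  nb ..#.#: next=.  (t=1,i=15, bit5=0)
  nb ..#..: next=#  (t=3,i=6, bit4=1)
  nb ...##: next=.  (t=0,i=0, bit3=0)
  nb ...#.: next=#  (t=1,i=14, bit2=1)
  nb ....#: next=.  (t=0,i=7, bit1=0)
  nb .....: next=.  (t=1,i=9, bit0=0)
  bits 01100001001100010110111101010100 = 1630629716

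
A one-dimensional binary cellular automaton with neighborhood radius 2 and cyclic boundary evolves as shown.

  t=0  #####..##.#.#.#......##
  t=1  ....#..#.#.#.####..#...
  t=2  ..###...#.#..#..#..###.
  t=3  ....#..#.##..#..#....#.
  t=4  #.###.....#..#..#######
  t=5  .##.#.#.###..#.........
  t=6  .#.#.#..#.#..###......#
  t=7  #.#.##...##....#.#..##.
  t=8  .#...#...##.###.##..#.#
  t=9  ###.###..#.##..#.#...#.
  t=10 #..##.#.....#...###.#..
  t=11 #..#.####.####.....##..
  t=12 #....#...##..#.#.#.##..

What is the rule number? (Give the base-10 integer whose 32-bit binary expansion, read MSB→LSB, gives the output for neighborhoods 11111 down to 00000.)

  [31] ##### => .  t=0,i=0
  [30] ####. => .  t=0,i=3
  [29] ###.# => .  t=4,i=0
  [28] ###.. => #  t=0,i=4
  [27] ##.## => #  t=4,i=1
  [26] ##.#. => #  t=0,i=9
  [25] ##..# => .  t=0,i=5
  [24] ##... => .  t=2,i=5
  [23] #.### => #  t=1,i=13
  [22] #.##. => .  t=3,i=9
  [21] #.#.# => .  t=0,i=10
  [20] #.#.. => #  t=0,i=14
  [19] #..## => .  t=0,i=6
  [18] #..#. => .  t=1,i=6
  [17] #...# => .  t=2,i=0
  [16] #.... => #  t=0,i=16
  [15] .#### => .  t=0,i=22
  [14] .###. => .  t=2,i=3
  [13] .##.# => .  t=0,i=8
  [12] .##.. => #  t=3,i=10
  [11] .#.## => .  t=1,i=12
  [10] .#.#. => #  t=0,i=11
  [9] .#..# => .  t=1,i=5
  [8] .#... => #  t=0,i=15
  [7] ..### => .  t=0,i=21
  [6] ..##. => #  t=0,i=7
  [5] ..#.# => .  t=1,i=7
  [4] ..#.. => #  t=1,i=4
  [3] ...## => .  t=0,i=20
  [2] ...#. => #  t=1,i=3
  [1] ....# => #  t=0,i=19
  [0] ..... => .  t=0,i=17
  bits 00011100100100010001010101010110 = 479270230

479270230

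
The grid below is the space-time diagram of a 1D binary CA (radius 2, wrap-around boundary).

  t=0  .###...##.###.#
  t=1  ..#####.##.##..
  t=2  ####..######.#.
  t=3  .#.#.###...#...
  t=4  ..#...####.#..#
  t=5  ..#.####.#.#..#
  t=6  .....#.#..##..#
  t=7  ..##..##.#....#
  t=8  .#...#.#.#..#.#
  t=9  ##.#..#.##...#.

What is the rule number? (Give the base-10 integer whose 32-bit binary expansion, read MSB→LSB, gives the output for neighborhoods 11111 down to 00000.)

  #####|.  b31=0 t=1,i=4
  ####.|.  b30=0 t=1,i=5
  ###.#|#  b29=1 t=0,i=12
  ###..|#  b28=1 t=0,i=3
  ##.##|#  b27=1 t=0,i=9
  ##.#.|.  b26=0 t=0,i=13
  ##..#|.  b25=0 t=2,i=4
  ##...|#  b24=1 t=0,i=4
  #.###|.  b23=0 t=0,i=1
  #.##.|#  b22=1 t=1,i=8
  #.#.#|.  b21=0 t=0,i=14
  #.#..|#  b20=1 t=4,i=11
  #..##|#  b19=1 t=2,i=5
  #..#.|.  b18=0 t=4,i=1
  #...#|#  b17=1 t=0,i=5
  #....|.  b16=0 t=1,i=14
  .####|#  b15=1 t=1,i=3
  .###.|#  b14=1 t=0,i=2
  .##.#|#  b13=1 t=0,i=8
  .##..|.  b12=0 t=1,i=12
  .#.##|.  b11=0 t=0,i=0
  .#.#.|#  b10=1 t=3,i=2
  .#..#|.  b9=0 t=4,i=0
  .#...|.  b8=0 t=3,i=12
  ..###|#  b7=1 t=1,i=2
  ..##.|.  b6=0 t=0,i=7
  ..#.#|.  b5=0 t=3,i=1
  ..#..|#  b4=1 t=3,i=11
  ...##|#  b3=1 t=0,i=6
  ...#.|.  b2=0 t=3,i=0
  ....#|#  b1=1 t=1,i=0
  .....|#  b0=1 t=6,i=2
  bits 00111001010110101110010010011011 = 962258075

962258075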